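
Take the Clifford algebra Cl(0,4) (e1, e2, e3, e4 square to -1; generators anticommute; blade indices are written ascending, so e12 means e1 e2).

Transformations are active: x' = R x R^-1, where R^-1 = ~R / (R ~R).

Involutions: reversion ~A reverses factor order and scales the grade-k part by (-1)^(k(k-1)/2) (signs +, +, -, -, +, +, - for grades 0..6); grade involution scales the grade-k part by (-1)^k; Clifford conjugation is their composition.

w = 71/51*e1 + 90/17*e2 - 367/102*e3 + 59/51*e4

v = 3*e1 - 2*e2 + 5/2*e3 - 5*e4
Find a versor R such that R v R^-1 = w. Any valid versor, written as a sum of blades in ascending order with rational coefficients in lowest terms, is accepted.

Key observation: q(v) = q(w) = -177/4 (sandwiches preserve the norm), so R = v + w = 224/51*e1 + 56/17*e2 - 56/51*e3 - 196/51*e4 works whenever it is invertible — the component of v along it is kept and (v - w)/2 reverses, sending v to w.
Answer: 224/51*e1 + 56/17*e2 - 56/51*e3 - 196/51*e4


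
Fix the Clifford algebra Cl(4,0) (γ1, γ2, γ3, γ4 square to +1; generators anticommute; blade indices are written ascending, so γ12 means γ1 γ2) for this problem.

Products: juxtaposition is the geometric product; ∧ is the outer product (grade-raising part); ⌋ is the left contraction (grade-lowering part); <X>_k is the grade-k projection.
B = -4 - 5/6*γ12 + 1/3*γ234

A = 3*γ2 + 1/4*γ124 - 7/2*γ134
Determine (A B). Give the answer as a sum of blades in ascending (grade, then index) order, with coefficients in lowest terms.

step 1: 5/2*γ1 - 12*γ2 + 5/24*γ4 + 7/6*γ12 + 1/12*γ13 + γ34 - γ124 + 14*γ134 + 35/12*γ234
Answer: 5/2*γ1 - 12*γ2 + 5/24*γ4 + 7/6*γ12 + 1/12*γ13 + γ34 - γ124 + 14*γ134 + 35/12*γ234


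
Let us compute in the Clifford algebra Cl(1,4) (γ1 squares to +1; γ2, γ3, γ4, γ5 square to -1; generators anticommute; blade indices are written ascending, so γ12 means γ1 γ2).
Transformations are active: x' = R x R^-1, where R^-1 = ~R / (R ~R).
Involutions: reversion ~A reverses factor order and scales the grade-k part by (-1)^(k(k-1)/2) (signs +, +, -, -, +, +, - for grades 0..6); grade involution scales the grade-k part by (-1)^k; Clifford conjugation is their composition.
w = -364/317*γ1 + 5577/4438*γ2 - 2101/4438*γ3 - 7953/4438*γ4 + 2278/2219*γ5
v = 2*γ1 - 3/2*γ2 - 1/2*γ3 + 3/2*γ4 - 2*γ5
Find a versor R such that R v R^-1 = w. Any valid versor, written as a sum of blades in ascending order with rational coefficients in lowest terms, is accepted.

Sketch: the shared square -19/4 makes R = v + w = 270/317*γ1 - 540/2219*γ2 - 2160/2219*γ3 - 648/2219*γ4 - 2160/2219*γ5 the natural versor; its sandwich fixes that direction, negates (v - w)/2, and sends v to w.
Answer: 270/317*γ1 - 540/2219*γ2 - 2160/2219*γ3 - 648/2219*γ4 - 2160/2219*γ5


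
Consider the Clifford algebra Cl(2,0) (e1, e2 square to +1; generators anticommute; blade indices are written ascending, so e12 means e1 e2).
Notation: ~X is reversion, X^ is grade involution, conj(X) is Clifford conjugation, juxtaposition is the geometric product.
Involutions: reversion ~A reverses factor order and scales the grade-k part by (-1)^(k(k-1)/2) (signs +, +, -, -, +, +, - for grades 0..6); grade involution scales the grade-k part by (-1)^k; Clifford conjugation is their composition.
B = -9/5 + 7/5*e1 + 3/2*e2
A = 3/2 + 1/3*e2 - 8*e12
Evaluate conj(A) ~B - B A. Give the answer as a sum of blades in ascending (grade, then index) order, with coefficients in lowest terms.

first term: -16/5 + 141/10*e1 - 167/20*e2 - 209/15*e12
second term: -11/5 + 141/10*e1 - 191/20*e2 + 223/15*e12
Answer: -1 + 6/5*e2 - 144/5*e12


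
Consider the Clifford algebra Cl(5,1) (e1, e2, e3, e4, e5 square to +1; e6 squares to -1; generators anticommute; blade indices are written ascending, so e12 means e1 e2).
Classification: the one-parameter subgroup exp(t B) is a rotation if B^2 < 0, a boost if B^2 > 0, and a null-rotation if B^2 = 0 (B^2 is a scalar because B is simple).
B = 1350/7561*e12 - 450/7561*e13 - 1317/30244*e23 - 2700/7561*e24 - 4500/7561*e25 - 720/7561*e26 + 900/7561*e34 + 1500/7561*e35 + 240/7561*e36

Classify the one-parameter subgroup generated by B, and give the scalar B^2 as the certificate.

B^2 term by term: the squares give (1350/7561)^2*(e12)^2 + (-450/7561)^2*(e13)^2 + (-1317/30244)^2*(e23)^2 + (-2700/7561)^2*(e24)^2 + (-4500/7561)^2*(e25)^2 + (-720/7561)^2*(e26)^2 + (900/7561)^2*(e34)^2 + (1500/7561)^2*(e35)^2 + (240/7561)^2*(e36)^2 = 1822500/57168721*(-1) + 202500/57168721*(-1) + 1734489/914699536*(-1) + 7290000/57168721*(-1) + 20250000/57168721*(-1) + 518400/57168721*(+1) + 810000/57168721*(-1) + 2250000/57168721*(-1) + 57600/57168721*(+1) = -9/16 (each basis 2-blade squares to minus the product of its generators' squares); cross terms between blades sharing an index anticommute and cancel; the commuting (index-disjoint) pairs give grade-4 terms 2*c*c'*(blade product), which cancel blade by blade — e1234: 2430000/57168721 - 2430000/57168721 = 0; e1235: 4050000/57168721 - 4050000/57168721 = 0; e1236: 648000/57168721 - 648000/57168721 = 0; e2345: 8100000/57168721 - 8100000/57168721 = 0; e2346: 1296000/57168721 - 1296000/57168721 = 0; e2356: 2160000/57168721 - 2160000/57168721 = 0 — confirming B is simple. So B^2 = -9/16.
Answer: rotation, certificate B^2 = -9/16. Note: conjugating B changes its blade decomposition but never the scalar B^2 = -9/16, whose sign settles the classification.


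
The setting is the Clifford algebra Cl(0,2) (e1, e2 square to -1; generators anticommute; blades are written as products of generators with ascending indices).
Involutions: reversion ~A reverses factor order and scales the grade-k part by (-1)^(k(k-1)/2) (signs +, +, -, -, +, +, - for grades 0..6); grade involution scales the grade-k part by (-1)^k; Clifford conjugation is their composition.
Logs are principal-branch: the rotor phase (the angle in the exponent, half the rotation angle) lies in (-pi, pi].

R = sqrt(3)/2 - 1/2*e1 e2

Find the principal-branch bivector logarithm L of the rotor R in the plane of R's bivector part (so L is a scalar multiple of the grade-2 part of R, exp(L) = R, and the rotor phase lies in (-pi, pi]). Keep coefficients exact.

The scalar part of R is sqrt(3)/2, which fixes the principal-branch rotor phase; the unit plane is then the bivector part divided by the sine of that phase, and L is that plane scaled by the phase.
Concretely: cos(phase) = sqrt(3)/2 gives phase = ±pi/6, and since phase/sin(phase) is even the sign is immaterial: L = (phase/sin(phase)) * <R>_2 = (pi/3) * <R>_2.
Answer: -pi/6*e1 e2


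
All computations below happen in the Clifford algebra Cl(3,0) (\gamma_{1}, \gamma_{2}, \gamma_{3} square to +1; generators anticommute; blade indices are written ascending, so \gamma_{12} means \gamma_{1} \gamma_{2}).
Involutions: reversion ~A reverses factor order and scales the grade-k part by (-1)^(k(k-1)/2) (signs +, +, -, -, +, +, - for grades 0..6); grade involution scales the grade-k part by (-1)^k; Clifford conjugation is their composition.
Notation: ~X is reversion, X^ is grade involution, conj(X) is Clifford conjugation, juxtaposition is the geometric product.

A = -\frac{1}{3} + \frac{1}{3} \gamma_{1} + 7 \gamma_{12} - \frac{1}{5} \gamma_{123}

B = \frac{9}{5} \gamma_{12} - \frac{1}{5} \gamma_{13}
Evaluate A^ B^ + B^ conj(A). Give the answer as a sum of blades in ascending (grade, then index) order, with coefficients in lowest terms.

first term: -\frac{63}{5} - \frac{16}{25} \gamma_{2} - \frac{22}{75} \gamma_{3} - \frac{3}{5} \gamma_{12} + \frac{1}{15} \gamma_{13} + \frac{7}{5} \gamma_{23}
second term: \frac{63}{5} + \frac{16}{25} \gamma_{2} + \frac{22}{75} \gamma_{3} - \frac{3}{5} \gamma_{12} + \frac{1}{15} \gamma_{13} + \frac{7}{5} \gamma_{23}
Answer: -\frac{6}{5} \gamma_{12} + \frac{2}{15} \gamma_{13} + \frac{14}{5} \gamma_{23}


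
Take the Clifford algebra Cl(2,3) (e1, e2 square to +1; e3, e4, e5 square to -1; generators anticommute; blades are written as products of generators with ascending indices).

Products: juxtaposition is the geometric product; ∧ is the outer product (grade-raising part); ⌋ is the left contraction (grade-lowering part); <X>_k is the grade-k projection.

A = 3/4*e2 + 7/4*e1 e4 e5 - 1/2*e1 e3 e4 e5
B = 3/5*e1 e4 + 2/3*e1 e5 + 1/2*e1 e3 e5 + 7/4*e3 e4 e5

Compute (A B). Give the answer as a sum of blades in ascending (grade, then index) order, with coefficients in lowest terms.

step 1: -7/8*e1 - 11/12*e4 + 21/20*e5 - 49/16*e1 e3 - 29/24*e3 e4 + 3/10*e3 e5 - 9/20*e1 e2 e4 - 1/2*e1 e2 e5 - 3/8*e1 e2 e3 e5 + 21/16*e2 e3 e4 e5
Answer: -7/8*e1 - 11/12*e4 + 21/20*e5 - 49/16*e1 e3 - 29/24*e3 e4 + 3/10*e3 e5 - 9/20*e1 e2 e4 - 1/2*e1 e2 e5 - 3/8*e1 e2 e3 e5 + 21/16*e2 e3 e4 e5


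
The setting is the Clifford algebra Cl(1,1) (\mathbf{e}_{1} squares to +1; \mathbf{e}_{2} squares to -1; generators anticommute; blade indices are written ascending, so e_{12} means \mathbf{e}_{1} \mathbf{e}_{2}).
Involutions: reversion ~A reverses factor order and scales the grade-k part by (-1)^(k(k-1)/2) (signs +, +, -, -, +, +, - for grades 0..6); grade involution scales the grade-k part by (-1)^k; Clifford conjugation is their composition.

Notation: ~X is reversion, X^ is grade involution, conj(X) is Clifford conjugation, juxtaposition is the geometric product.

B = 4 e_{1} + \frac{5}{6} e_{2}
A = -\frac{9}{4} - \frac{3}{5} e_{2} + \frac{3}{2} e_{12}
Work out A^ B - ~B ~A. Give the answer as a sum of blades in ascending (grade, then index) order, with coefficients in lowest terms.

first term: -\frac{1}{2} - \frac{41}{4} e_{1} - \frac{63}{8} e_{2} - \frac{12}{5} e_{12}
second term: \frac{1}{2} - \frac{41}{4} e_{1} - \frac{63}{8} e_{2} - \frac{12}{5} e_{12}
Answer: -1


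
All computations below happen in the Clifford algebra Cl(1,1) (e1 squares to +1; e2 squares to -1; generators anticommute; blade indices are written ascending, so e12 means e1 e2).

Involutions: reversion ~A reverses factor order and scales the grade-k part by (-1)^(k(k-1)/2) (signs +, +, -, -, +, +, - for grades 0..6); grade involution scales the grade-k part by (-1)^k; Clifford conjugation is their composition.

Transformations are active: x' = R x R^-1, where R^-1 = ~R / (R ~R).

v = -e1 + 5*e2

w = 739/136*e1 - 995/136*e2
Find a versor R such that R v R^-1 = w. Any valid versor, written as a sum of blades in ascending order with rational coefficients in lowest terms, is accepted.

Since q(v) = q(w) = -24, the sum R = v + w = 603/136*e1 - 315/136*e2 does the job whenever invertible.
Answer: 603/136*e1 - 315/136*e2


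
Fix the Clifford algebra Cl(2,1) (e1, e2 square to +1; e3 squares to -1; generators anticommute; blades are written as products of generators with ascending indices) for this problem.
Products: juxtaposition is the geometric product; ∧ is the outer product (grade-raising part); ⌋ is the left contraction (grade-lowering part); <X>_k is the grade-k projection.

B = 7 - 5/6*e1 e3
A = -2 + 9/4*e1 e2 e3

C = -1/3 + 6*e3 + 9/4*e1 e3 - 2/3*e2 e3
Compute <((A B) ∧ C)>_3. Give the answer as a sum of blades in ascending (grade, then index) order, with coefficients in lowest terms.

step 1: -14 + 15/8*e2 + 5/3*e1 e3 + 63/4*e1 e2 e3
step 2: 14/3 - 5/8*e2 - 84*e3 - 577/18*e1 e3 + 247/12*e2 e3 - 303/32*e1 e2 e3
step 3: -303/32*e1 e2 e3
Answer: -303/32*e1 e2 e3


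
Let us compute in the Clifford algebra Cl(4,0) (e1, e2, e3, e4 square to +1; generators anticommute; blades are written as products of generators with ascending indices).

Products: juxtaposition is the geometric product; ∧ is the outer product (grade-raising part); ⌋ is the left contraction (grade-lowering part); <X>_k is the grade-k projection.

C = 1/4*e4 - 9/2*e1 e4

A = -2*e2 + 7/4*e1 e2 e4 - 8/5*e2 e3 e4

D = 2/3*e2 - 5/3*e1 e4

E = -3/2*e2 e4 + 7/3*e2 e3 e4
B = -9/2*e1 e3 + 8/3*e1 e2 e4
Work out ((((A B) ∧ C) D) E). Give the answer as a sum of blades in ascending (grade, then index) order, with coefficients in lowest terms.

step 1: -14/3 + 64/15*e1 e3 + 16/3*e1 e4 - 9*e1 e2 e3 + 36/5*e1 e2 e4 + 63/8*e2 e3 e4
step 2: -7/6*e4 + 21*e1 e4 + 16/15*e1 e3 e4 - 9/4*e1 e2 e3 e4
step 3: 35 - 35/18*e1 - 16/9*e3 - 15/4*e2 e3 + 7/9*e2 e4 - 14*e1 e2 e4 - 3/2*e1 e3 e4 + 32/45*e1 e2 e3 e4
step 4: 7/6 - 3059/135*e1 + 49/27*e3 + 35/4*e4 + 7/2*e1 e2 - 506/15*e1 e3 - 2611/54*e2 e4 - 45/8*e3 e4 + 9/4*e1 e2 e3 + 35/12*e1 e2 e4 + 79*e2 e3 e4 - 245/54*e1 e2 e3 e4
Answer: 7/6 - 3059/135*e1 + 49/27*e3 + 35/4*e4 + 7/2*e1 e2 - 506/15*e1 e3 - 2611/54*e2 e4 - 45/8*e3 e4 + 9/4*e1 e2 e3 + 35/12*e1 e2 e4 + 79*e2 e3 e4 - 245/54*e1 e2 e3 e4


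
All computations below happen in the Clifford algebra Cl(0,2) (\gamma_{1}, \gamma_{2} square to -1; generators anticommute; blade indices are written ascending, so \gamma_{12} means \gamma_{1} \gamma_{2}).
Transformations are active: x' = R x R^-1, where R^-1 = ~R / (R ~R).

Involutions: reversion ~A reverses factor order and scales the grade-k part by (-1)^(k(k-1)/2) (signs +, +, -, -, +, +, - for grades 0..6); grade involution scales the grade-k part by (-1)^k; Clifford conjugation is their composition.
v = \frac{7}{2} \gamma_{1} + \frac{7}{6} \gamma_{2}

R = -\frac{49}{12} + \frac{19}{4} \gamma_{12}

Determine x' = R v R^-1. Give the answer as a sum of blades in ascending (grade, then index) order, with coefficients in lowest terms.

~R = -\frac{49}{12} - \frac{19}{4} \gamma_{12}, and R ~R = \frac{2825}{72}, so R^-1 = ~R / (\frac{2825}{72}).
R v = -\frac{119}{6} \gamma_{1} + \frac{427}{36} \gamma_{2}
Answer: \frac{3549}{5650} \gamma_{1} - \frac{61621}{16950} \gamma_{2}


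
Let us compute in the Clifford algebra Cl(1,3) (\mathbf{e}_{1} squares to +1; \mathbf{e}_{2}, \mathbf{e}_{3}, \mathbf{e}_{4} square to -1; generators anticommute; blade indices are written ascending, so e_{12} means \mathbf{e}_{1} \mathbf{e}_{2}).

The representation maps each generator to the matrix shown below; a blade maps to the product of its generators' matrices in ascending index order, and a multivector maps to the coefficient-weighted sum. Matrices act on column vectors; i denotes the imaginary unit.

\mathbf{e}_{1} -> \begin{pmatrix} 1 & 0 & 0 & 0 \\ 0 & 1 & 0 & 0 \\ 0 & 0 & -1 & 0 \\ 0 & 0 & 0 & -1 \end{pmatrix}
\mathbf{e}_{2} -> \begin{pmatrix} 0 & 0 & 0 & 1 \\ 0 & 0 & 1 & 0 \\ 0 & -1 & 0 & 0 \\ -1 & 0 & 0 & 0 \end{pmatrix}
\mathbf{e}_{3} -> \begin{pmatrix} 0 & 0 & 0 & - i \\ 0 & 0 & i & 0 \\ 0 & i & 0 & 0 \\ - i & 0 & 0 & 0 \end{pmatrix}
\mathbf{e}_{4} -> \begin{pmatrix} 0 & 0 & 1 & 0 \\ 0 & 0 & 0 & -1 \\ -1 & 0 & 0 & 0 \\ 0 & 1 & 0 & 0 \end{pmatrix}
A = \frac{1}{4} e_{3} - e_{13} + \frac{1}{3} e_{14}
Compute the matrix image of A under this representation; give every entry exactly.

Bivector images (products of the table entries): rho(e_{13}) = rho(\mathbf{e}_{1})rho(\mathbf{e}_{3}) = \begin{pmatrix} 0 & 0 & 0 & - i \\ 0 & 0 & i & 0 \\ 0 & - i & 0 & 0 \\ i & 0 & 0 & 0 \end{pmatrix}; rho(e_{14}) = rho(\mathbf{e}_{1})rho(\mathbf{e}_{4}) = \begin{pmatrix} 0 & 0 & 1 & 0 \\ 0 & 0 & 0 & -1 \\ 1 & 0 & 0 & 0 \\ 0 & -1 & 0 & 0 \end{pmatrix}.
M = (\frac{1}{4})*rho(e_{3}) + (-1)*rho(e_{13}) + (\frac{1}{3})*rho(e_{14}), summed entrywise:
Answer: \begin{pmatrix} 0 & 0 & \frac{1}{3} & \frac{3 i}{4} \\ 0 & 0 & - \frac{3 i}{4} & - \frac{1}{3} \\ \frac{1}{3} & \frac{5 i}{4} & 0 & 0 \\ - \frac{5 i}{4} & - \frac{1}{3} & 0 & 0 \end{pmatrix}


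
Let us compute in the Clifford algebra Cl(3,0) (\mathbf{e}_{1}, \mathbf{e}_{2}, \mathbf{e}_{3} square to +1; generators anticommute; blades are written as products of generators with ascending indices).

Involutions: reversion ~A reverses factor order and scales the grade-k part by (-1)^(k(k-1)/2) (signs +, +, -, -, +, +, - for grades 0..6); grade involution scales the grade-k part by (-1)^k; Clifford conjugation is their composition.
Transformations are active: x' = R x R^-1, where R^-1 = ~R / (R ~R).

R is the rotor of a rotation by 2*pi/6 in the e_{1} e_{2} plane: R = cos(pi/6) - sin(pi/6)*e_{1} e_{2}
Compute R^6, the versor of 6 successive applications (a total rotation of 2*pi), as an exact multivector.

Half-angle bookkeeping: 6 applications in e_{1} e_{2} add up to rotor phase 6*pi/6 = \pi, so R^6 = cos(\pi) - sin(\pi)*e_{1} e_{2}.
cos(\pi) = -1 and sin(\pi) = 0, so R^6 = -1. The total rotation 2*pi is 1 full turn, so every vector returns to itself, yet the rotor is -1, on the OTHER sheet of the double cover (an odd number of 2*pi turns).
Answer: -1


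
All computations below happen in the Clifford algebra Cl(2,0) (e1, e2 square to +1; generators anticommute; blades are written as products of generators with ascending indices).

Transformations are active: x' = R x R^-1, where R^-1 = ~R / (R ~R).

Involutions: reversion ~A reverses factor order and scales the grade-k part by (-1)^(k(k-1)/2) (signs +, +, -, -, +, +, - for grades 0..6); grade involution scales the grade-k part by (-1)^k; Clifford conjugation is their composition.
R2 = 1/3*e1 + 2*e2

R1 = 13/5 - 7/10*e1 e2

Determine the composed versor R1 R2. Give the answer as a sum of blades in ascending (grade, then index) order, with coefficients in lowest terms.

Distribute over the terms of R1 (each basis-blade product reordered to ascending indices, repeated generators contracted through their squares):
(13/5) R2 = 13/15*e1 + 26/5*e2
(-7/10*e1 e2) R2 = -7/5*e1 + 7/30*e2
Summing the partial products and collecting blades:
Answer: -8/15*e1 + 163/30*e2


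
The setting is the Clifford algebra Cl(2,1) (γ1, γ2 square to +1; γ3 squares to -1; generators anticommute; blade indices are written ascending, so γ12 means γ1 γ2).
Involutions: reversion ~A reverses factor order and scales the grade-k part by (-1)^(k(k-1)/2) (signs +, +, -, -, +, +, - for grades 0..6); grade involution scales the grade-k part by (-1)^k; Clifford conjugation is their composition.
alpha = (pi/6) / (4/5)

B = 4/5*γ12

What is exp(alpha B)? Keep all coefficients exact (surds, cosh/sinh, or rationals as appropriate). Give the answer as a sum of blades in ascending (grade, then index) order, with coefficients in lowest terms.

B^2 = (4/5)^2*(γ12)^2 = 16/25*(-1) = -16/25 (a basis 2-blade squares to minus the product of its generators' squares).
B^2 = -16/25 — a negative square means the series sums to a rotation: l = 4/5, alpha*l = pi/6, so exp(alpha B) = cos(pi/6) + (sin(pi/6)/(4/5))*B = sqrt(3)/2 + (5/8)*B.
Answer: sqrt(3)/2 + 1/2*γ12


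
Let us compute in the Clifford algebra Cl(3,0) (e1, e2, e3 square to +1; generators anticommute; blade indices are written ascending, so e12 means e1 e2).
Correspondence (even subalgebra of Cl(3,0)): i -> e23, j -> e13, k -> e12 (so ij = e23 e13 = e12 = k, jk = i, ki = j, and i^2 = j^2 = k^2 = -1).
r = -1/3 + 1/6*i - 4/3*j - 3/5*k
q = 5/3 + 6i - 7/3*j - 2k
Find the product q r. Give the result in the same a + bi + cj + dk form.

In blades: q = 5/3 - 2*e12 - 7/3*e13 + 6*e23, r = -1/3 - 3/5*e12 - 4/3*e13 + 1/6*e23.
Distribute q over r term by term (generator squares from the signature, products reordered to ascending indices): (5/3)*r = -5/9 - e12 - 20/9*e13 + 5/18*e23; (-2*e12)*r = -6/5 + 2/3*e12 - 1/3*e13 - 8/3*e23; (-7/3*e13)*r = -28/9 + 7/18*e12 + 7/9*e13 + 7/5*e23; (6*e23)*r = -1 - 8*e12 + 18/5*e13 - 2*e23.
Sum: -88/15 - 143/18*e12 + 82/45*e13 - 269/90*e23; translating back through the correspondence:
Answer: -88/15 - 269/90*i + 82/45*j - 143/18*k


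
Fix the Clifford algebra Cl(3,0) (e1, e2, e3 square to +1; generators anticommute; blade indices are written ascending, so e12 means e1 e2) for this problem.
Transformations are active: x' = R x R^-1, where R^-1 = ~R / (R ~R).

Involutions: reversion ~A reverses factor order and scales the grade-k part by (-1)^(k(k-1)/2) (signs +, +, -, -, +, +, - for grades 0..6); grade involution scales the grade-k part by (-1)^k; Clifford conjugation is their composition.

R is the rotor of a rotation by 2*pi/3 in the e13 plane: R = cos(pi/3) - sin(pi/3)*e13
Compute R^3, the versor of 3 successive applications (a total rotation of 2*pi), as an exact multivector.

Because a rotor carries half the rotation angle, composing 3 copies of this e13-plane rotor multiplies the phase: 3*(pi/3) = pi, hence R^3 = cos(pi) - sin(pi)*e13.
cos(pi) = -1 and sin(pi) = 0, so R^3 = -1. The total rotation 2*pi is 1 full turn, so every vector returns to itself, yet the rotor is -1, on the OTHER sheet of the double cover (an odd number of 2*pi turns).
Answer: -1


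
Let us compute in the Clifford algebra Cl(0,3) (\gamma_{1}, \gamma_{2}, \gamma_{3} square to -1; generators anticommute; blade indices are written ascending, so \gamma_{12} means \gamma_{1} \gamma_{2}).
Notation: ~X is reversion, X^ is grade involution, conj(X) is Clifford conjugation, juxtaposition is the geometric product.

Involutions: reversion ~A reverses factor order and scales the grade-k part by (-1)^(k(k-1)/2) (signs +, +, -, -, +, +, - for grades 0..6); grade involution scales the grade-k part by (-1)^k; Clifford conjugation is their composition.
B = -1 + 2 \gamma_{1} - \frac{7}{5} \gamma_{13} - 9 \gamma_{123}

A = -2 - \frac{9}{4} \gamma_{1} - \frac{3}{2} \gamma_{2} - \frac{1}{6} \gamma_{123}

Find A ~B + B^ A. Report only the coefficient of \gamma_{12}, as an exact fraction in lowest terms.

first term: 5 - \frac{7}{4} \gamma_{1} + \frac{19}{15} \gamma_{2} + \frac{63}{20} \gamma_{3} + 3 \gamma_{12} - \frac{163}{10} \gamma_{13} + \frac{247}{12} \gamma_{23} - \frac{236}{15} \gamma_{123}
second term: -4 + \frac{25}{4} \gamma_{1} + \frac{26}{15} \gamma_{2} + \frac{63}{20} \gamma_{3} + 3 \gamma_{12} - \frac{107}{10} \gamma_{13} + \frac{239}{12} \gamma_{23} - \frac{299}{15} \gamma_{123}
Answer: 6


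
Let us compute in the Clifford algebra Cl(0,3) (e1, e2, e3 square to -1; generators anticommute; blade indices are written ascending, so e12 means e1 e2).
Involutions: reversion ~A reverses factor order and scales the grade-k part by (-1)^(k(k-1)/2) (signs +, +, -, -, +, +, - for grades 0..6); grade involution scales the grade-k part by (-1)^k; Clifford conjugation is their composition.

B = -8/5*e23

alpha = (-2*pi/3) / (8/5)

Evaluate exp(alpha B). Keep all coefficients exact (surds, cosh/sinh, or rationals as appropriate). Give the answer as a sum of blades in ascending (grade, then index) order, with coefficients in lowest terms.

B^2 = (-8/5)^2*(e23)^2 = 64/25*(-1) = -64/25 (a basis 2-blade squares to minus the product of its generators' squares).
B^2 = -64/25 — circular case — the even/odd split gives cos and sin: l = 8/5, alpha*l = -2*pi/3, so exp(alpha B) = cos(-2*pi/3) + (sin(-2*pi/3)/(8/5))*B = -1/2 + (-5*sqrt(3)/16)*B.
Answer: -1/2 + sqrt(3)/2*e23


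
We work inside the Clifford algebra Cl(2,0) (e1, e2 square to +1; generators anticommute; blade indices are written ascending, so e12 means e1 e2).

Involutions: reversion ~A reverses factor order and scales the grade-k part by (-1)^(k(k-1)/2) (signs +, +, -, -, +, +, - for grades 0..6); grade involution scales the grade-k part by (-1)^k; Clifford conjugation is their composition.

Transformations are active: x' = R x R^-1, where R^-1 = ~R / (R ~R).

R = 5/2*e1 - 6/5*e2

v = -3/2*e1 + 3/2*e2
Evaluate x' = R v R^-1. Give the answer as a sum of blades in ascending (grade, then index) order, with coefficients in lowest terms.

~R = 5/2*e1 - 6/5*e2, and R ~R = 769/100, so R^-1 = ~R / (769/100).
R v = -111/20 + 39/20*e12
Answer: -3243/1538*e1 + 357/1538*e2


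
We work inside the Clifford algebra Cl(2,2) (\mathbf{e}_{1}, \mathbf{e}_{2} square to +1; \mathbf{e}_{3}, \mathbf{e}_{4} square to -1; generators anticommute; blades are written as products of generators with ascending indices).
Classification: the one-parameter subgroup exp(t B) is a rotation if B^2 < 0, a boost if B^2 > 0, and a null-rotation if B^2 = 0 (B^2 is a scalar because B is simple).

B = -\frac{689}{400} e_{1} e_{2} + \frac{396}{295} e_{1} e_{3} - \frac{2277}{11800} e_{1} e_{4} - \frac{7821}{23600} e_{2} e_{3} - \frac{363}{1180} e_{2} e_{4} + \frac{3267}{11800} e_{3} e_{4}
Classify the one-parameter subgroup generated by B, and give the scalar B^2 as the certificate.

B^2 term by term: the squares give (-\frac{689}{400})^2*(e_{1} e_{2})^2 + (\frac{396}{295})^2*(e_{1} e_{3})^2 + (-\frac{2277}{11800})^2*(e_{1} e_{4})^2 + (-\frac{7821}{23600})^2*(e_{2} e_{3})^2 + (-\frac{363}{1180})^2*(e_{2} e_{4})^2 + (\frac{3267}{11800})^2*(e_{3} e_{4})^2 = \frac{474721}{160000}*(-1) + \frac{156816}{87025}*(+1) + \frac{5184729}{139240000}*(+1) + \frac{61168041}{556960000}*(+1) + \frac{131769}{1392400}*(+1) + \frac{10673289}{139240000}*(-1) = -1 (each basis 2-blade squares to minus the product of its generators' squares); cross terms between blades sharing an index anticommute and cancel; the commuting (index-disjoint) pairs give grade-4 terms 2*c*c'*(blade product), which cancel blade by blade — e_{1} e_{2} e_{3} e_{4}: -\frac{2250963}{2360000} + \frac{71874}{87025} + \frac{17808417}{139240000} = 0 — confirming B is simple. So B^2 = -1.
Answer: rotation, certificate B^2 = -1. One invariant decides it: the square -1 survives every conjugation, and its sign is exactly the classification.


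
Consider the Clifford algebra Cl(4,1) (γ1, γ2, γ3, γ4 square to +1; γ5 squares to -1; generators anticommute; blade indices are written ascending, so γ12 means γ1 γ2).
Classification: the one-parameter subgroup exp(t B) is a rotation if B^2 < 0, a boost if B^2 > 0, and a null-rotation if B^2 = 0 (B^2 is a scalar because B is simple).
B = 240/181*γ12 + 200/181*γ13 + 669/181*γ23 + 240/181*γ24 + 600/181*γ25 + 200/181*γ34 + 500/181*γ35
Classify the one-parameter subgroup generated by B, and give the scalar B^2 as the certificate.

B^2 term by term: the squares give (240/181)^2*(γ12)^2 + (200/181)^2*(γ13)^2 + (669/181)^2*(γ23)^2 + (240/181)^2*(γ24)^2 + (600/181)^2*(γ25)^2 + (200/181)^2*(γ34)^2 + (500/181)^2*(γ35)^2 = 57600/32761*(-1) + 40000/32761*(-1) + 447561/32761*(-1) + 57600/32761*(-1) + 360000/32761*(+1) + 40000/32761*(-1) + 250000/32761*(+1) = -1 (each basis 2-blade squares to minus the product of its generators' squares); cross terms between blades sharing an index anticommute and cancel; the commuting (index-disjoint) pairs give grade-4 terms 2*c*c'*(blade product), which cancel blade by blade — γ1234: 96000/32761 - 96000/32761 = 0; γ1235: 240000/32761 - 240000/32761 = 0; γ2345: -240000/32761 + 240000/32761 = 0 — confirming B is simple. So B^2 = -1.
Answer: rotation, certificate B^2 = -1. One invariant decides it: the square -1 survives every conjugation, and its sign is exactly the classification.


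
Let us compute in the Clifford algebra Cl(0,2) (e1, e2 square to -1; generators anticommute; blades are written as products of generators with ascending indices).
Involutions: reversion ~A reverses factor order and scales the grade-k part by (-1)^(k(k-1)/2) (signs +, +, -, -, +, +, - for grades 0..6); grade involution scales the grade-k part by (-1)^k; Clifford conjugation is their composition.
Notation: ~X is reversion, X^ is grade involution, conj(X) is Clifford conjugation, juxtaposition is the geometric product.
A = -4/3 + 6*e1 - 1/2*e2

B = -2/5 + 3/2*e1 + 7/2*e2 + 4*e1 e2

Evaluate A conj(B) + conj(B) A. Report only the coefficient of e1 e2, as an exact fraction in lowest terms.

first term: 467/60 + 8/5*e1 + 433/15*e2 - 197/12*e1 e2
second term: 467/60 - 12/5*e1 - 287/15*e2 + 325/12*e1 e2
Answer: 32/3


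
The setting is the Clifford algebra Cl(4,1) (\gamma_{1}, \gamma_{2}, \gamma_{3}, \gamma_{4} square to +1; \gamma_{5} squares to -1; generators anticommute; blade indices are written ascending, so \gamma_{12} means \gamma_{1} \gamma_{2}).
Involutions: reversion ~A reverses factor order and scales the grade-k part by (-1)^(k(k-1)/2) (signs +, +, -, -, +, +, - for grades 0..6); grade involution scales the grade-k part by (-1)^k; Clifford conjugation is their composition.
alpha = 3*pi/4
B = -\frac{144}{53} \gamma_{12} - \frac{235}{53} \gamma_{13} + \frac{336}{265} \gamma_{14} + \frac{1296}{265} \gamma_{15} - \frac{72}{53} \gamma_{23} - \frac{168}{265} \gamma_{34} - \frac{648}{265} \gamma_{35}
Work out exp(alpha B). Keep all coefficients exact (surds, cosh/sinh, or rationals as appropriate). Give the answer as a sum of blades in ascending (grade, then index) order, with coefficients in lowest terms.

B^2 term by term: the squares give (-\frac{144}{53})^2*(\gamma_{12})^2 + (-\frac{235}{53})^2*(\gamma_{13})^2 + (\frac{336}{265})^2*(\gamma_{14})^2 + (\frac{1296}{265})^2*(\gamma_{15})^2 + (-\frac{72}{53})^2*(\gamma_{23})^2 + (-\frac{168}{265})^2*(\gamma_{34})^2 + (-\frac{648}{265})^2*(\gamma_{35})^2 = \frac{20736}{2809}*(-1) + \frac{55225}{2809}*(-1) + \frac{112896}{70225}*(-1) + \frac{1679616}{70225}*(+1) + \frac{5184}{2809}*(-1) + \frac{28224}{70225}*(-1) + \frac{419904}{70225}*(+1) = -1 (each basis 2-blade squares to minus the product of its generators' squares); cross terms between blades sharing an index anticommute and cancel; the commuting (index-disjoint) pairs give grade-4 terms 2*c*c'*(blade product), which cancel blade by blade — \gamma_{1234}: \frac{48384}{14045} - \frac{48384}{14045} = 0; \gamma_{1235}: \frac{186624}{14045} - \frac{186624}{14045} = 0; \gamma_{1345}: \frac{435456}{70225} - \frac{435456}{70225} = 0 — confirming B is simple. So B^2 = -1.
B^2 = -1 — B^2 < 0, so the exponential closes trigonometrically: l = 1, alpha*l = \frac{3 \pi}{4}, so exp(alpha B) = cos(\frac{3 \pi}{4}) + (sin(\frac{3 \pi}{4})/1)*B = - \frac{\sqrt{2}}{2} + (\frac{\sqrt{2}}{2})*B.
Answer: - \frac{\sqrt{2}}{2} - \frac{72 \sqrt{2}}{53} \gamma_{12} - \frac{235 \sqrt{2}}{106} \gamma_{13} + \frac{168 \sqrt{2}}{265} \gamma_{14} + \frac{648 \sqrt{2}}{265} \gamma_{15} - \frac{36 \sqrt{2}}{53} \gamma_{23} - \frac{84 \sqrt{2}}{265} \gamma_{34} - \frac{324 \sqrt{2}}{265} \gamma_{35}


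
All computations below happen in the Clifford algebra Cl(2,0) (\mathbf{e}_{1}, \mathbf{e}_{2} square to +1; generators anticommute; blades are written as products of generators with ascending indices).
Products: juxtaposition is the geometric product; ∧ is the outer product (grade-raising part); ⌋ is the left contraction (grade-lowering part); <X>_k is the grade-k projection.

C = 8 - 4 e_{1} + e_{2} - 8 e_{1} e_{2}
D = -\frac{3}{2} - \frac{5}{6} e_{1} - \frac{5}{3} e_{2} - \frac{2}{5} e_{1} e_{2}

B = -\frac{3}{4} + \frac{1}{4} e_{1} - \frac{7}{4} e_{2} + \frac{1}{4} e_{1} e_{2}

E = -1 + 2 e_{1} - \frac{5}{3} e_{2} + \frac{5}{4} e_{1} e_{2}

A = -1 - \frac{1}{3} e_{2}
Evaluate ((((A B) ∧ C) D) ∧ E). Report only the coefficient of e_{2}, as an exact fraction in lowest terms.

step 1: \frac{4}{3} - \frac{1}{6} e_{1} + 2 e_{2} - \frac{1}{6} e_{1} e_{2}
step 2: \frac{32}{3} - \frac{20}{3} e_{1} + \frac{52}{3} e_{2} - \frac{25}{6} e_{1} e_{2}
step 3: -41 + \frac{1349}{90} e_{1} - \frac{535}{12} e_{2} + \frac{4957}{180} e_{1} e_{2}
step 4: 41 - \frac{8729}{90} e_{1} + \frac{1355}{12} e_{2} - \frac{3943}{270} e_{1} e_{2}
Answer: \frac{1355}{12}


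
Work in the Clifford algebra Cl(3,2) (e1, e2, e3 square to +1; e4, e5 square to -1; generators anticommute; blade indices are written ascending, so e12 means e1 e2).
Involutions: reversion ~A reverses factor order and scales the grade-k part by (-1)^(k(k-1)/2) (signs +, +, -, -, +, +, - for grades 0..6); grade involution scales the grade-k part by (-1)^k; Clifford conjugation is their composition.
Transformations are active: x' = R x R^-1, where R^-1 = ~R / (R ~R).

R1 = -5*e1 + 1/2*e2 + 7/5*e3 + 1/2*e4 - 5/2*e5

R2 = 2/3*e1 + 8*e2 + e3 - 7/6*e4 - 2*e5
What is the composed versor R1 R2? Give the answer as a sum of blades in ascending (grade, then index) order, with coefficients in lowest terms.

Distribute over the terms of R1 (each basis-blade product reordered to ascending indices, repeated generators contracted through their squares):
(-5*e1) R2 = -10/3 - 40*e12 - 5*e13 + 35/6*e14 + 10*e15
(1/2*e2) R2 = 4 - 1/3*e12 + 1/2*e23 - 7/12*e24 - e25
(7/5*e3) R2 = 7/5 - 14/15*e13 - 56/5*e23 - 49/30*e34 - 14/5*e35
(1/2*e4) R2 = 7/12 - 1/3*e14 - 4*e24 - 1/2*e34 - e45
(-5/2*e5) R2 = -5 + 5/3*e15 + 20*e25 + 5/2*e35 - 35/12*e45
Summing the partial products and collecting blades:
Answer: -47/20 - 121/3*e12 - 89/15*e13 + 11/2*e14 + 35/3*e15 - 107/10*e23 - 55/12*e24 + 19*e25 - 32/15*e34 - 3/10*e35 - 47/12*e45


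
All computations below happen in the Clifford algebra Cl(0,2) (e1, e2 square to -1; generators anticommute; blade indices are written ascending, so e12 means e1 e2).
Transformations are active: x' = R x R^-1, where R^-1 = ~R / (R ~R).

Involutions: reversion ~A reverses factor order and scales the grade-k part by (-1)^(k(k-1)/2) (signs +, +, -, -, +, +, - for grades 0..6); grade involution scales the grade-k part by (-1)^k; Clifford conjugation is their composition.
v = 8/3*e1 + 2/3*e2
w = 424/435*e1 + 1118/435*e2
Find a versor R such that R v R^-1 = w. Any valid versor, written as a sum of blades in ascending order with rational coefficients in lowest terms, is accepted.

Sketch: the shared square -68/9 makes R = v + w = 528/145*e1 + 1408/435*e2 the natural versor; its sandwich fixes that direction, negates (v - w)/2, and sends v to w.
Answer: 528/145*e1 + 1408/435*e2


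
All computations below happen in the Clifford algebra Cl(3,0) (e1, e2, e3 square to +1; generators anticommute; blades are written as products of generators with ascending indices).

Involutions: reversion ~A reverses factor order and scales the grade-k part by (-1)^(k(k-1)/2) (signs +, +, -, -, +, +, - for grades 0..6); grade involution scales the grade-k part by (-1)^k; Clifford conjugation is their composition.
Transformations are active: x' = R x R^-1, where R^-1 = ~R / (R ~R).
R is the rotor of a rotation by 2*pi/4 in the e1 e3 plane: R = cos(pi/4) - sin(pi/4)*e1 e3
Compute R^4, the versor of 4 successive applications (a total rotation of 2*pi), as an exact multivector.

Rotor phase runs at HALF the rotation angle; powers of one rotor simply add phase, so after 4 steps in e1 e3 the phase is 4*pi/4 = pi and R^4 = cos(pi) - sin(pi)*e1 e3.
cos(pi) = -1 and sin(pi) = 0, so R^4 = -1. The total rotation 2*pi is 1 full turn, so every vector returns to itself, yet the rotor is -1, on the OTHER sheet of the double cover (an odd number of 2*pi turns).
Answer: -1


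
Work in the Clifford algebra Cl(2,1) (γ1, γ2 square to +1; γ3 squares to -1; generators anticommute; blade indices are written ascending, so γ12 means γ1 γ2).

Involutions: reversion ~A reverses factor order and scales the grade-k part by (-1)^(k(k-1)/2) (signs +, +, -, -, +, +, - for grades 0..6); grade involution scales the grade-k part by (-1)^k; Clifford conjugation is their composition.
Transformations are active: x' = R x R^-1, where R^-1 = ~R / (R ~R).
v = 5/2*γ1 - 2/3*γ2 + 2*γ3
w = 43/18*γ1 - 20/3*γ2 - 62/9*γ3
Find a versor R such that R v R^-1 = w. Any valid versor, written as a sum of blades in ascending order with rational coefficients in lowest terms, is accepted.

Since q(v) = q(w) = 97/36, the sum R = v + w = 44/9*γ1 - 22/3*γ2 - 44/9*γ3 does the job whenever invertible.
Answer: 44/9*γ1 - 22/3*γ2 - 44/9*γ3


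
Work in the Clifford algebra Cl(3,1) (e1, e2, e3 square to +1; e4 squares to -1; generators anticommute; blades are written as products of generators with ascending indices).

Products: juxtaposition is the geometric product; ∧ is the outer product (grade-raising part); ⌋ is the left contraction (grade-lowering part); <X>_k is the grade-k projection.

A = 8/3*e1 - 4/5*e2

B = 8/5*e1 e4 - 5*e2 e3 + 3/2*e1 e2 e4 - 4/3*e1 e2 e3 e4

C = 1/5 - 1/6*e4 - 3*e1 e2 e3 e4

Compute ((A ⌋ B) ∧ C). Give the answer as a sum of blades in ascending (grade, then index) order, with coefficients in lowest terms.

step 1: 4*e3 + 64/15*e4 + 6/5*e1 e4 + 4*e2 e4 - 16/15*e1 e3 e4 - 32/9*e2 e3 e4
step 2: 4/5*e3 + 64/75*e4 + 6/25*e1 e4 + 4/5*e2 e4 - 2/3*e3 e4 - 16/75*e1 e3 e4 - 32/45*e2 e3 e4
Answer: 4/5*e3 + 64/75*e4 + 6/25*e1 e4 + 4/5*e2 e4 - 2/3*e3 e4 - 16/75*e1 e3 e4 - 32/45*e2 e3 e4


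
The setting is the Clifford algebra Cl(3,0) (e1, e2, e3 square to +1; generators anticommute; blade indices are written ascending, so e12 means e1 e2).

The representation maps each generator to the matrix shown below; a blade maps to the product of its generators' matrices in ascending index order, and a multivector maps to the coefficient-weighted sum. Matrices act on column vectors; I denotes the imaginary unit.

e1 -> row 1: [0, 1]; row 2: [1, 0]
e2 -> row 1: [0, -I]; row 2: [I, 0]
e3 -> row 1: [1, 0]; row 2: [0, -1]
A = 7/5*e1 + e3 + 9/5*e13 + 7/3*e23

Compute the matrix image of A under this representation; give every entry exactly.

Bivector images (products of the table entries): rho(e13) = rho(e1)rho(e3) = row 1: [0, -1]; row 2: [1, 0]; rho(e23) = rho(e2)rho(e3) = row 1: [0, I]; row 2: [I, 0].
M = (7/5)*rho(e1) + (1)*rho(e3) + (9/5)*rho(e13) + (7/3)*rho(e23), summed entrywise:
Answer: row 1: [1, -2/5 + 7*I/3]; row 2: [16/5 + 7*I/3, -1]


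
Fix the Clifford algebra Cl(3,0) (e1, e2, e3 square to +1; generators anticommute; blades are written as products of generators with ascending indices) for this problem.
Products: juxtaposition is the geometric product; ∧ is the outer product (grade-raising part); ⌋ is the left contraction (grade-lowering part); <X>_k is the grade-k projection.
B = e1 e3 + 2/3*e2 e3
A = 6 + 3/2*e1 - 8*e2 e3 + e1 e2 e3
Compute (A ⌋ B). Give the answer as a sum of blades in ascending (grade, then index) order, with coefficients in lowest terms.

step 1: 16/3 + 3/2*e3 + 6*e1 e3 + 4*e2 e3
Answer: 16/3 + 3/2*e3 + 6*e1 e3 + 4*e2 e3


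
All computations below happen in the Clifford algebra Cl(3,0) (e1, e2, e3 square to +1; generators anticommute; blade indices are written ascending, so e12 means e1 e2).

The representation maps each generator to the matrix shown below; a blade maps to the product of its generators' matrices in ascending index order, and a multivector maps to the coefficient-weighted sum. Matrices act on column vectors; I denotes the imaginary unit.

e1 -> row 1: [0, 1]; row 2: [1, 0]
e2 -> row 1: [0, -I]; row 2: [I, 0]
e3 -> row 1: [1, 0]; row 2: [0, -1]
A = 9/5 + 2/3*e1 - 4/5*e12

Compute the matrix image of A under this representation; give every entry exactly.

Bivector images (products of the table entries): rho(e12) = rho(e1)rho(e2) = row 1: [I, 0]; row 2: [0, -I].
M = (9/5)*1 + (2/3)*rho(e1) + (-4/5)*rho(e12), summed entrywise (1 is the identity matrix):
Answer: row 1: [9/5 - 4*I/5, 2/3]; row 2: [2/3, 9/5 + 4*I/5]


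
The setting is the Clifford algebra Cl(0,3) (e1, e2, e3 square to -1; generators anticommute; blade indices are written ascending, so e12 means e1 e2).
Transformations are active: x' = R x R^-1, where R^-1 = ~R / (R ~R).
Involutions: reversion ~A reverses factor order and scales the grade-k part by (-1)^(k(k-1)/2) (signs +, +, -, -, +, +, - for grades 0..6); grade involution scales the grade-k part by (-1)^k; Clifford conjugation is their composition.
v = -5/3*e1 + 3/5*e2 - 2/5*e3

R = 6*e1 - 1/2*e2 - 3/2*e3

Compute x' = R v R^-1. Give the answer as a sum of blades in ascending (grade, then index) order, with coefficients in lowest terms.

~R = 6*e1 - 1/2*e2 - 3/2*e3, and R ~R = -77/2, so R^-1 = ~R / (-77/2).
R v = 97/10 + 83/30*e12 - 49/10*e13 + 11/10*e23
Answer: -1567/1155*e1 - 134/385*e2 + 89/77*e3


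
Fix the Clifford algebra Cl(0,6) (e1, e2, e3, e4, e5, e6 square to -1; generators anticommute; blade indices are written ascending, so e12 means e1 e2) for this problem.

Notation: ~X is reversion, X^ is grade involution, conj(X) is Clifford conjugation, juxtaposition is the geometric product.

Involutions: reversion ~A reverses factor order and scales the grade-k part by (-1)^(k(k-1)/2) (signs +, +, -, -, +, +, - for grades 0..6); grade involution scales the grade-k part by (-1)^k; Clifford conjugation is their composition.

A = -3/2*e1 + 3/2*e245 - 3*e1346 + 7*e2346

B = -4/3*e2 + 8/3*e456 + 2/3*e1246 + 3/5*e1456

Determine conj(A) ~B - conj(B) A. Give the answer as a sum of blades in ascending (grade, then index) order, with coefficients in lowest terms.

first term: -2*e12 - 14/3*e13 - 2*e23 + 4*e26 - 9/5*e35 + 2*e45 + 9/10*e126 + 8*e135 + e156 - 56/3*e235 - e246 - 28/3*e346 - 9/10*e456 + 21/5*e1235 - 4*e1456 - 4*e12346
second term: 2*e12 + 14/3*e13 + 2*e23 + 4*e26 + 9/5*e35 - 2*e45 + 9/10*e126 - 8*e135 + e156 + 56/3*e235 - e246 - 28/3*e346 - 9/10*e456 + 21/5*e1235 + 4*e1456 + 4*e12346
Answer: -4*e12 - 28/3*e13 - 4*e23 - 18/5*e35 + 4*e45 + 16*e135 - 112/3*e235 - 8*e1456 - 8*e12346
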